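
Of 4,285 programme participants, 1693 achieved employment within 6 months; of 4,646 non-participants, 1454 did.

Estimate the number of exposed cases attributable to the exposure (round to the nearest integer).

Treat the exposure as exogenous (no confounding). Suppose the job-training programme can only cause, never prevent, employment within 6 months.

about 352 cases

p₁ = P(outcome | exposed) = 1693/4285 = 0.3951
p₀ = P(outcome | unexposed) = 1454/4646 = 0.31296
PN = (p₁ − p₀)/p₁ = (0.3951 − 0.31296) / 0.3951 ≈ 0.20790.
Attributable cases ≈ PN × (exposed cases) = 0.20790 × 1693 ≈ 351.98.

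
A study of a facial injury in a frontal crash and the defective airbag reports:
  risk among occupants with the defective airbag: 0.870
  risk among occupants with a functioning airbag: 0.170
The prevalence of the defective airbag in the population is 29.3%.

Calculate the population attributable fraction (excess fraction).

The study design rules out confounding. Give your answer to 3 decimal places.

Let p₁ = 0.87, p₀ = 0.17.
Overall risk P(Y=1) = π·p₁ + (1−π)·p₀ = 0.293×0.87 + 0.707×0.17 = 0.3751.
Under exogeneity, PAF = [P(Y=1) − p₀] / P(Y=1).
PAF = (0.3751 − 0.17) / 0.3751 ≈ 0.5468

PAF ≈ 0.547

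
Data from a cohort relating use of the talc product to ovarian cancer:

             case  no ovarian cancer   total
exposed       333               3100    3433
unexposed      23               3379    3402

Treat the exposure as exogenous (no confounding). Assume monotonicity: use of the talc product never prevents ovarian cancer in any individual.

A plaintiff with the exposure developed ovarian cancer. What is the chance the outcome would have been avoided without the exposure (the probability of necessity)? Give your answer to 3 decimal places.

p₁ = P(outcome | exposed) = 333/3433 = 0.097
p₀ = P(outcome | unexposed) = 23/3402 = 0.0067607
Under exogeneity and monotonicity, PN = (p₁ − p₀)/p₁.
PN = (0.097 − 0.0067607) / 0.097 ≈ 0.9303

PN ≈ 0.930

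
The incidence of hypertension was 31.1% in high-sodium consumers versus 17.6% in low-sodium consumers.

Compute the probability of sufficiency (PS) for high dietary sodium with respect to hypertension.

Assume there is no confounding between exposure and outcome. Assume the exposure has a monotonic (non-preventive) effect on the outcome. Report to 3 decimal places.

p₁ = 0.311, p₀ = 0.176.
Under exogeneity and monotonicity, PS = (p₁ − p₀) / (1 − p₀).
PS = (0.311 − 0.176) / (1 − 0.176) = 0.135 / 0.824 ≈ 0.1638

PS ≈ 0.164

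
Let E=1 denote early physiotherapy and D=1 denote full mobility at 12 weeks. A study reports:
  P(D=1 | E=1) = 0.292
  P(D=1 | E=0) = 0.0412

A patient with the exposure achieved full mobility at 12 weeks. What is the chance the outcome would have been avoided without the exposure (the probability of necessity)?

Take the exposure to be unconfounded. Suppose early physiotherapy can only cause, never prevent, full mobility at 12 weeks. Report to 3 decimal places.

Let p₁ = 0.292, p₀ = 0.0412.
Under exogeneity and monotonicity, PN = (p₁ − p₀) / p₁.
PN = (0.292 − 0.0412) / 0.292 = 0.2508 / 0.292 ≈ 0.8589

PN ≈ 0.859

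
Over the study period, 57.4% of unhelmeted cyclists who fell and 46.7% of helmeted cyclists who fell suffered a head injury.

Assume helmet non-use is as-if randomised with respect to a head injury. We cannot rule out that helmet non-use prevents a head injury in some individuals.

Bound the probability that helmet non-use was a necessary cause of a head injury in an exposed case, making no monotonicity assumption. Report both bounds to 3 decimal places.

p₁ = 0.574, p₀ = 0.467.
Under exogeneity alone the bounds on PN are max{0,(p₁−p₀)/p₁} ≤ PN ≤ min{1,(1−p₀)/p₁}.
  lower = (p₁ − p₀)/p₁ = 0.107 / 0.574 ≈ 0.1864
  upper = min{1, (1 − p₀)/p₁} = 0.533 / 0.574 ≈ 0.9286

0.186 ≤ PN ≤ 0.929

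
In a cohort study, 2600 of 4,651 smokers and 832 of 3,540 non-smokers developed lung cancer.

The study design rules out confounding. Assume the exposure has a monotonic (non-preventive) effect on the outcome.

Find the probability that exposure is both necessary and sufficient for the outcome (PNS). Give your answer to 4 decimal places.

PNS ≈ 0.3240

p₁ = P(outcome | exposed) = 2600/4651 = 0.55902
p₀ = P(outcome | unexposed) = 832/3540 = 0.23503
Under exogeneity and monotonicity, PNS = p₁ − p₀.
PNS = 0.55902 − 0.23503 = 0.32399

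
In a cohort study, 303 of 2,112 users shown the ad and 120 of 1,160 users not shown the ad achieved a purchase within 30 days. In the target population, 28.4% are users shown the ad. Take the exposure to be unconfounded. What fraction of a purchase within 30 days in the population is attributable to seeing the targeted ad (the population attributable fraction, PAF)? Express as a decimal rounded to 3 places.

PAF ≈ 0.099

p₁ = P(outcome | exposed) = 303/2112 = 0.14347
p₀ = P(outcome | unexposed) = 120/1160 = 0.10345
Overall risk P(Y=1) = π·p₁ + (1−π)·p₀ = 0.284×0.14347 + 0.716×0.10345 = 0.11481.
Under exogeneity, PAF = [P(Y=1) − p₀] / P(Y=1).
PAF = (0.11481 − 0.10345) / 0.11481 ≈ 0.0990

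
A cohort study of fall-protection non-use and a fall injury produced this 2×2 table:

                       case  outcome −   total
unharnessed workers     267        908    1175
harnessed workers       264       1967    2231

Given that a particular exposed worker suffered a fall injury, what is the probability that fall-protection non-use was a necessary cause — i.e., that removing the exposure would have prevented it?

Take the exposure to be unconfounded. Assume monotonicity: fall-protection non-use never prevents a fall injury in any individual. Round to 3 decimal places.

p₁ = P(outcome | exposed) = 267/1175 = 0.22723
p₀ = P(outcome | unexposed) = 264/2231 = 0.11833
Under exogeneity and monotonicity, PN = (p₁ − p₀)/p₁.
PN = (0.22723 − 0.11833) / 0.22723 ≈ 0.4792

PN ≈ 0.479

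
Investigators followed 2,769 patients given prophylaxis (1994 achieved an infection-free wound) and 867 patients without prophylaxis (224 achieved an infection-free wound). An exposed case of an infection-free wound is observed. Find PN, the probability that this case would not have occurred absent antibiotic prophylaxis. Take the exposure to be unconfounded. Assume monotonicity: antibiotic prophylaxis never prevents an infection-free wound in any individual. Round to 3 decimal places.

p₁ = P(outcome | exposed) = 1994/2769 = 0.72012
p₀ = P(outcome | unexposed) = 224/867 = 0.25836
Under exogeneity and monotonicity, PN = (p₁ − p₀) / p₁.
PN = (0.72012 − 0.25836) / 0.72012 = 0.46175 / 0.72012 ≈ 0.6412

PN ≈ 0.641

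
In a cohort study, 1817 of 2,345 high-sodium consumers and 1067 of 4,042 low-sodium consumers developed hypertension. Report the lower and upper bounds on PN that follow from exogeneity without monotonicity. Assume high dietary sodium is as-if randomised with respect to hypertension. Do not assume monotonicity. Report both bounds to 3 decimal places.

0.659 ≤ PN ≤ 0.950

p₁ = P(outcome | exposed) = 1817/2345 = 0.77484
p₀ = P(outcome | unexposed) = 1067/4042 = 0.26398
Under exogeneity alone the bounds on PN are max{0,(p₁−p₀)/p₁} ≤ PN ≤ min{1,(1−p₀)/p₁}.
  lower = (p₁ − p₀)/p₁ = 0.51086 / 0.77484 ≈ 0.6593
  upper = min{1, (1 − p₀)/p₁} = 0.73602 / 0.77484 ≈ 0.9499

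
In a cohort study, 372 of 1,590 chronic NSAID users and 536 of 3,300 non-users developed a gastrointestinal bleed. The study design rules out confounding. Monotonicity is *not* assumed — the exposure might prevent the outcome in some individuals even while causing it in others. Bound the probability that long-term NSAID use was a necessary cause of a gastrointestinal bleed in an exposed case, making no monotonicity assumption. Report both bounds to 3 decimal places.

0.306 ≤ PN ≤ 1.000

p₁ = P(outcome | exposed) = 372/1590 = 0.23396
p₀ = P(outcome | unexposed) = 536/3300 = 0.16242
Under exogeneity alone the bounds on PN are max{0,(p₁−p₀)/p₁} ≤ PN ≤ min{1,(1−p₀)/p₁}.
  lower = (p₁ − p₀)/p₁ = 0.071538 / 0.23396 ≈ 0.3058
  upper = min{1, (1 − p₀)/p₁} = 0.83758 / 0.23396 ≈ 3.5800 → capped at 1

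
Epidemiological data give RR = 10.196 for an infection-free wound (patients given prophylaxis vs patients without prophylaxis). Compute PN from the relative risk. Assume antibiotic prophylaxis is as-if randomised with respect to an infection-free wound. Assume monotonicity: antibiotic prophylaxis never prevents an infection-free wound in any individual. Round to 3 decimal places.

Under exogeneity and monotonicity, PN = (RR − 1) / RR = 1 − 1/RR.
PN = (10.196 − 1) / 10.196 = 9.196 / 10.196 ≈ 0.9019

PN ≈ 0.902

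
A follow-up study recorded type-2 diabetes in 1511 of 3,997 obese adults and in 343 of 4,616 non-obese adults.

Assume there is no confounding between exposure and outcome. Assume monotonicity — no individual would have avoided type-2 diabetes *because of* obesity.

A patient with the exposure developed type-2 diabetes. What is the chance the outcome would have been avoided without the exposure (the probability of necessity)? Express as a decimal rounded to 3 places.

PN ≈ 0.803

p₁ = P(outcome | exposed) = 1511/3997 = 0.37803
p₀ = P(outcome | unexposed) = 343/4616 = 0.074307
Under exogeneity and monotonicity, PN = (p₁ − p₀) / p₁.
PN = (0.37803 − 0.074307) / 0.37803 = 0.30373 / 0.37803 ≈ 0.8034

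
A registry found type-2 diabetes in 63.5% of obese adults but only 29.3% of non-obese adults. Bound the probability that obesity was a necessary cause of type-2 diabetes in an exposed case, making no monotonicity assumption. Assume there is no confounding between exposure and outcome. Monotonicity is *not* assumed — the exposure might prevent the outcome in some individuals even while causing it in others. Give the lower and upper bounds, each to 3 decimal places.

p₁ = 0.635, p₀ = 0.293.
Under exogeneity alone the bounds on PN are max{0,(p₁−p₀)/p₁} ≤ PN ≤ min{1,(1−p₀)/p₁}.
  lower = (p₁ − p₀)/p₁ = 0.342 / 0.635 ≈ 0.5386
  upper = min{1, (1 − p₀)/p₁} = 0.707 / 0.635 ≈ 1.1134 → capped at 1

0.539 ≤ PN ≤ 1.000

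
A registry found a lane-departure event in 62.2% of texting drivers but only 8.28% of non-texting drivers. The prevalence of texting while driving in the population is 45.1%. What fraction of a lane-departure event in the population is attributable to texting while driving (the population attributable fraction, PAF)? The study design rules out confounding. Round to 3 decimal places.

PAF ≈ 0.746

p₁ = 0.622, p₀ = 0.0828.
Overall risk P(Y=1) = π·p₁ + (1−π)·p₀ = 0.451×0.622 + 0.549×0.0828 = 0.32598.
Under exogeneity, PAF = [P(Y=1) − p₀] / P(Y=1).
PAF = (0.32598 − 0.0828) / 0.32598 ≈ 0.7460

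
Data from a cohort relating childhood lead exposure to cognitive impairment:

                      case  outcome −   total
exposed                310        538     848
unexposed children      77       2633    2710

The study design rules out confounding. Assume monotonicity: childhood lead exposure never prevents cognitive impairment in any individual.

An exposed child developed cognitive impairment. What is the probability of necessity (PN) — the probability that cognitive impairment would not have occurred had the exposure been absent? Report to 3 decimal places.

PN ≈ 0.922

p₁ = P(outcome | exposed) = 310/848 = 0.36557
p₀ = P(outcome | unexposed) = 77/2710 = 0.028413
Under exogeneity and monotonicity, PN = (p₁ − p₀)/p₁.
PN = (0.36557 − 0.028413) / 0.36557 ≈ 0.9223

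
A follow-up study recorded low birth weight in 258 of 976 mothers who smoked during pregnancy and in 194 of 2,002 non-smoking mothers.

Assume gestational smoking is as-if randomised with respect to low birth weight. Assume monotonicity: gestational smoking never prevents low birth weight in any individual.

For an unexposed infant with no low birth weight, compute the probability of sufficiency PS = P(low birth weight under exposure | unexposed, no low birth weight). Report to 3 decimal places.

p₁ = P(outcome | exposed) = 258/976 = 0.26434
p₀ = P(outcome | unexposed) = 194/2002 = 0.096903
Under exogeneity and monotonicity, PS = (p₁ − p₀) / (1 − p₀).
PS = (0.26434 − 0.096903) / (1 − 0.096903) = 0.16744 / 0.9031 ≈ 0.1854

PS ≈ 0.185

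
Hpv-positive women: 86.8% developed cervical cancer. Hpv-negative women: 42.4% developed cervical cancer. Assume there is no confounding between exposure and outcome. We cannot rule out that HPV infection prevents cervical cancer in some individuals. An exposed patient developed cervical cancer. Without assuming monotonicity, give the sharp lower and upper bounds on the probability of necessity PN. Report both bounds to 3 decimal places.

p₁ = 0.868, p₀ = 0.424.
Under exogeneity alone the bounds on PN are max{0,(p₁−p₀)/p₁} ≤ PN ≤ min{1,(1−p₀)/p₁}.
  lower = (p₁ − p₀)/p₁ = 0.444 / 0.868 ≈ 0.5115
  upper = min{1, (1 − p₀)/p₁} = 0.576 / 0.868 ≈ 0.6636

0.512 ≤ PN ≤ 0.664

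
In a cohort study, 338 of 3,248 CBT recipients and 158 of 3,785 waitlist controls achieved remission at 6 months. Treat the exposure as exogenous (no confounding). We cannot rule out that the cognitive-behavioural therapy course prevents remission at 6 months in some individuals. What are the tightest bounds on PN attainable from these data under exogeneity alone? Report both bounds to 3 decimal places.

0.599 ≤ PN ≤ 1.000

p₁ = P(outcome | exposed) = 338/3248 = 0.10406
p₀ = P(outcome | unexposed) = 158/3785 = 0.041744
Under exogeneity alone the bounds on PN are max{0,(p₁−p₀)/p₁} ≤ PN ≤ min{1,(1−p₀)/p₁}.
  lower = (p₁ − p₀)/p₁ = 0.06232 / 0.10406 ≈ 0.5989
  upper = min{1, (1 − p₀)/p₁} = 0.95826 / 0.10406 ≈ 9.2083 → capped at 1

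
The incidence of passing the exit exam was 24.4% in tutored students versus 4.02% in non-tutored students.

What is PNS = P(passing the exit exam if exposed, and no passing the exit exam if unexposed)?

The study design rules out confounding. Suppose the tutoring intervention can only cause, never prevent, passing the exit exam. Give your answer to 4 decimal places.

PNS ≈ 0.2038

p₁ = 0.244, p₀ = 0.0402.
Under exogeneity and monotonicity, PNS = p₁ − p₀.
PNS = 0.244 − 0.0402 = 0.2038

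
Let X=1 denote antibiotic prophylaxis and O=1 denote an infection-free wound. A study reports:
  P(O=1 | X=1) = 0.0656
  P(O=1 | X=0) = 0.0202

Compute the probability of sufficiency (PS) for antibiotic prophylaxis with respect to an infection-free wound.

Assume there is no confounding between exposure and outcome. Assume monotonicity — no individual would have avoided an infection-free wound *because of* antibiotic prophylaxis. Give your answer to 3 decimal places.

Let p₁ = 0.0656, p₀ = 0.0202.
Under exogeneity and monotonicity, PS = (p₁ − p₀) / (1 − p₀).
PS = (0.0656 − 0.0202) / (1 − 0.0202) = 0.0454 / 0.9798 ≈ 0.0463

PS ≈ 0.046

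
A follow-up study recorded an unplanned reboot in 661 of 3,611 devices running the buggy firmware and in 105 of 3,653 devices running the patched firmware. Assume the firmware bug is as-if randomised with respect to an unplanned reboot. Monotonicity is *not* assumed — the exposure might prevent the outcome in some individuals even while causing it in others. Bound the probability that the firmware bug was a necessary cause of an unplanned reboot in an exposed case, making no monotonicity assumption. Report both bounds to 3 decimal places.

0.843 ≤ PN ≤ 1.000

p₁ = P(outcome | exposed) = 661/3611 = 0.18305
p₀ = P(outcome | unexposed) = 105/3653 = 0.028743
Under exogeneity alone the bounds on PN are max{0,(p₁−p₀)/p₁} ≤ PN ≤ min{1,(1−p₀)/p₁}.
  lower = (p₁ − p₀)/p₁ = 0.15431 / 0.18305 ≈ 0.8430
  upper = min{1, (1 − p₀)/p₁} = 0.97126 / 0.18305 ≈ 5.3059 → capped at 1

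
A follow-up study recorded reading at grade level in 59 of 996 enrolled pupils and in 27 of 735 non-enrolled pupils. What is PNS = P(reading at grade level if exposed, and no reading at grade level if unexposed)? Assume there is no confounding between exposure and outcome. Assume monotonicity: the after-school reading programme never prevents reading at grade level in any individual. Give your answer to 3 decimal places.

PNS ≈ 0.023

p₁ = P(outcome | exposed) = 59/996 = 0.059237
p₀ = P(outcome | unexposed) = 27/735 = 0.036735
Under exogeneity and monotonicity, PNS = p₁ − p₀.
PNS = 0.059237 − 0.036735 = 0.022502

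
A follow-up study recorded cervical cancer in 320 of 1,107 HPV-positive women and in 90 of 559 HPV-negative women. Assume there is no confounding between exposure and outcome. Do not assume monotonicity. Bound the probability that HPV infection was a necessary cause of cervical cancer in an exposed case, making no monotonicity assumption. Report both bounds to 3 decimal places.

p₁ = P(outcome | exposed) = 320/1107 = 0.28907
p₀ = P(outcome | unexposed) = 90/559 = 0.161
Under exogeneity alone the bounds on PN are max{0,(p₁−p₀)/p₁} ≤ PN ≤ min{1,(1−p₀)/p₁}.
  lower = (p₁ − p₀)/p₁ = 0.12807 / 0.28907 ≈ 0.4430
  upper = min{1, (1 − p₀)/p₁} = 0.839 / 0.28907 ≈ 2.9024 → capped at 1

0.443 ≤ PN ≤ 1.000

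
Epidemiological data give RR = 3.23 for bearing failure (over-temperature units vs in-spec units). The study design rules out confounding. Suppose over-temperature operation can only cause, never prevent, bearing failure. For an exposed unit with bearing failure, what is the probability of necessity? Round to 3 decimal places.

Under exogeneity and monotonicity, PN = (RR − 1) / RR = 1 − 1/RR.
PN = (3.23 − 1) / 3.23 = 2.23 / 3.23 ≈ 0.6904

PN ≈ 0.690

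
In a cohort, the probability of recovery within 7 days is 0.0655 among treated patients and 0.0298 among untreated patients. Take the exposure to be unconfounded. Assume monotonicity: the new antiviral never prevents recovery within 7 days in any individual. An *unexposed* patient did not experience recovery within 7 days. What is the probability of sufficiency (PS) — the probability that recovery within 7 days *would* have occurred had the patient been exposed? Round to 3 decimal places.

PS ≈ 0.037

Let p₁ = 0.0655, p₀ = 0.0298.
Under exogeneity and monotonicity, PS = (p₁ − p₀) / (1 − p₀).
PS = (0.0655 − 0.0298) / (1 − 0.0298) = 0.0357 / 0.9702 ≈ 0.0368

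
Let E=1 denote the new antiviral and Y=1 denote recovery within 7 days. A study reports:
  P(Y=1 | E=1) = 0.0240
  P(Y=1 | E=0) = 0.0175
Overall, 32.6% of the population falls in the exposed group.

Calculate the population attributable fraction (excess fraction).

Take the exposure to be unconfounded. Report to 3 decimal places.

PAF ≈ 0.108

Let p₁ = 0.024, p₀ = 0.0175.
Overall risk P(Y=1) = π·p₁ + (1−π)·p₀ = 0.326×0.024 + 0.674×0.0175 = 0.019619.
Under exogeneity, PAF = [P(Y=1) − p₀] / P(Y=1).
PAF = (0.019619 − 0.0175) / 0.019619 ≈ 0.1080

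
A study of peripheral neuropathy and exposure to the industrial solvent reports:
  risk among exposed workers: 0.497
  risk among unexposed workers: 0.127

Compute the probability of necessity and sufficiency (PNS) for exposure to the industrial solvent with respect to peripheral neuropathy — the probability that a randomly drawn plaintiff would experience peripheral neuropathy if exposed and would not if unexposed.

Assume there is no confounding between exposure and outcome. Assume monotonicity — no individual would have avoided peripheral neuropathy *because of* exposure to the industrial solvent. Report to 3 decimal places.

Let p₁ = 0.497, p₀ = 0.127.
Under exogeneity and monotonicity, PNS = p₁ − p₀.
PNS = 0.497 − 0.127 = 0.37

PNS ≈ 0.370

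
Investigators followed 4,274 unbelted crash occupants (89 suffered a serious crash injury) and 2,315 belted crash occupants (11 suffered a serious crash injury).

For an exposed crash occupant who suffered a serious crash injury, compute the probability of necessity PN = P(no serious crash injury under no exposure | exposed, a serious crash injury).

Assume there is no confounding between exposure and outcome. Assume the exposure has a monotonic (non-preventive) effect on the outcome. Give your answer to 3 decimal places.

PN ≈ 0.772

p₁ = P(outcome | exposed) = 89/4274 = 0.020824
p₀ = P(outcome | unexposed) = 11/2315 = 0.0047516
Under exogeneity and monotonicity, PN = (p₁ − p₀) / p₁.
PN = (0.020824 − 0.0047516) / 0.020824 = 0.016072 / 0.020824 ≈ 0.7718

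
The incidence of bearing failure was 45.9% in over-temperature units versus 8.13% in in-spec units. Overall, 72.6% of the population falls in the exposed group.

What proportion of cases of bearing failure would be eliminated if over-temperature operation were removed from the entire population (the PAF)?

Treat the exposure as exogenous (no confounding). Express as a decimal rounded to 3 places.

PAF ≈ 0.771

p₁ = 0.459, p₀ = 0.0813.
Overall risk P(Y=1) = π·p₁ + (1−π)·p₀ = 0.726×0.459 + 0.274×0.0813 = 0.35551.
Under exogeneity, PAF = [P(Y=1) − p₀] / P(Y=1).
PAF = (0.35551 − 0.0813) / 0.35551 ≈ 0.7713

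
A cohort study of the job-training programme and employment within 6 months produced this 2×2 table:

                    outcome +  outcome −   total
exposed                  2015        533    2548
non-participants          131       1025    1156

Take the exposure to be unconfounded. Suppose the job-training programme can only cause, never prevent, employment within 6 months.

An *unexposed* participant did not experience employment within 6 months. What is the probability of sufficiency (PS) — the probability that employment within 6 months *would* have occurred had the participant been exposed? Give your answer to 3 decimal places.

p₁ = P(outcome | exposed) = 2015/2548 = 0.79082
p₀ = P(outcome | unexposed) = 131/1156 = 0.11332
Under exogeneity and monotonicity, PS = (p₁ − p₀) / (1 − p₀).
PS = (0.79082 − 0.11332) / (1 − 0.11332) = 0.67749 / 0.88668 ≈ 0.7641

PS ≈ 0.764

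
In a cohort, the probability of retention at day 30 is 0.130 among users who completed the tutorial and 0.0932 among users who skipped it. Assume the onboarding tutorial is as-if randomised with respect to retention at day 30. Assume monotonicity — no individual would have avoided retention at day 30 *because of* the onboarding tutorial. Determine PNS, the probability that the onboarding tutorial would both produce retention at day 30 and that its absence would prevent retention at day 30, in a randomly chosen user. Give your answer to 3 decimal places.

PNS ≈ 0.037

Let p₁ = 0.13, p₀ = 0.0932.
Under exogeneity and monotonicity, PNS = p₁ − p₀.
PNS = 0.13 − 0.0932 = 0.0368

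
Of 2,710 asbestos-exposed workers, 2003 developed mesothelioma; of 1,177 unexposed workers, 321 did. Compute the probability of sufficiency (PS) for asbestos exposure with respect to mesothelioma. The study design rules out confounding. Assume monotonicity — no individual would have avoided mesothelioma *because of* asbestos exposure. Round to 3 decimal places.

PS ≈ 0.641

p₁ = P(outcome | exposed) = 2003/2710 = 0.73911
p₀ = P(outcome | unexposed) = 321/1177 = 0.27273
Under exogeneity and monotonicity, PS = (p₁ − p₀) / (1 − p₀).
PS = (0.73911 − 0.27273) / (1 − 0.27273) = 0.46639 / 0.72727 ≈ 0.6413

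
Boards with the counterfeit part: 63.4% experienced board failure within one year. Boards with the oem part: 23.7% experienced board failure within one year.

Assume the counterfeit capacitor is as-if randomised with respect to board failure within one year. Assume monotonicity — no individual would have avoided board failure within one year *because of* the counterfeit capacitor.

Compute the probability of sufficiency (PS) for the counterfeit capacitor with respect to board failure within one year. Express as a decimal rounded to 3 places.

PS ≈ 0.520

p₁ = 0.634, p₀ = 0.237.
Under exogeneity and monotonicity, PS = (p₁ − p₀) / (1 − p₀).
PS = (0.634 − 0.237) / (1 − 0.237) = 0.397 / 0.763 ≈ 0.5203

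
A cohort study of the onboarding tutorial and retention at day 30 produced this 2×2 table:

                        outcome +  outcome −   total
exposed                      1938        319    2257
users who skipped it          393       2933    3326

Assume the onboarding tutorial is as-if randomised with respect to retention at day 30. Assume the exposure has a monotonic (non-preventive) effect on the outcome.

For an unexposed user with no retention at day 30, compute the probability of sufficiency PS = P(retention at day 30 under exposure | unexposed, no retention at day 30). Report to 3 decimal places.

PS ≈ 0.840

p₁ = P(outcome | exposed) = 1938/2257 = 0.85866
p₀ = P(outcome | unexposed) = 393/3326 = 0.11816
Under exogeneity and monotonicity, PS = (p₁ − p₀)/(1 − p₀).
PS = (0.85866 − 0.11816) / 0.88184 ≈ 0.8397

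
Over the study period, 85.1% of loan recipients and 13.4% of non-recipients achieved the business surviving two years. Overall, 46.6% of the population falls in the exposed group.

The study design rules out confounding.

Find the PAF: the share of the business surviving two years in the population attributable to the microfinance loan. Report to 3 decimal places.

PAF ≈ 0.714

p₁ = 0.851, p₀ = 0.134.
Overall risk P(Y=1) = π·p₁ + (1−π)·p₀ = 0.466×0.851 + 0.534×0.134 = 0.46812.
Under exogeneity, PAF = [P(Y=1) − p₀] / P(Y=1).
PAF = (0.46812 − 0.134) / 0.46812 ≈ 0.7137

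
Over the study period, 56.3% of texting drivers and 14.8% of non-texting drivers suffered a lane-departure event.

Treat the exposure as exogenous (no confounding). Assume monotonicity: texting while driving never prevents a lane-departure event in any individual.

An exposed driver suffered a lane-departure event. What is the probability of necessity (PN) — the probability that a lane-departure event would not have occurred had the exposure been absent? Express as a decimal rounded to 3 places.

p₁ = 0.563, p₀ = 0.148.
Under exogeneity and monotonicity, PN = (p₁ − p₀) / p₁.
PN = (0.563 − 0.148) / 0.563 = 0.415 / 0.563 ≈ 0.7371

PN ≈ 0.737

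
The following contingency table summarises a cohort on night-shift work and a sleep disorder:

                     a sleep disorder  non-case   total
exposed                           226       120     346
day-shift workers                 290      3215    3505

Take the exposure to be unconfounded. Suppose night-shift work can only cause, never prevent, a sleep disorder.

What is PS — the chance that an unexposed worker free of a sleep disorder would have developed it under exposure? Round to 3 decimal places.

PS ≈ 0.622

p₁ = P(outcome | exposed) = 226/346 = 0.65318
p₀ = P(outcome | unexposed) = 290/3505 = 0.082739
Under exogeneity and monotonicity, PS = (p₁ − p₀) / (1 − p₀).
PS = (0.65318 − 0.082739) / (1 − 0.082739) = 0.57044 / 0.91726 ≈ 0.6219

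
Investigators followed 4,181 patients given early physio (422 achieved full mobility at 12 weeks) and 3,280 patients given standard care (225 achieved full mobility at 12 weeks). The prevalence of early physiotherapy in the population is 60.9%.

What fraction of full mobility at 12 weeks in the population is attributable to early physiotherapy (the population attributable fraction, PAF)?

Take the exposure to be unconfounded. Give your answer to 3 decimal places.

PAF ≈ 0.223

p₁ = P(outcome | exposed) = 422/4181 = 0.10093
p₀ = P(outcome | unexposed) = 225/3280 = 0.068598
Overall risk P(Y=1) = π·p₁ + (1−π)·p₀ = 0.609×0.10093 + 0.391×0.068598 = 0.08829.
Under exogeneity, PAF = [P(Y=1) − p₀] / P(Y=1).
PAF = (0.08829 − 0.068598) / 0.08829 ≈ 0.2230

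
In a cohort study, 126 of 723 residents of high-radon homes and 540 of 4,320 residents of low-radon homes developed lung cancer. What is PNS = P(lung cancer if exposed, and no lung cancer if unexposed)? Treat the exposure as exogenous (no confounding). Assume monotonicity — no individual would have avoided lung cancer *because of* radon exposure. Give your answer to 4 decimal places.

p₁ = P(outcome | exposed) = 126/723 = 0.17427
p₀ = P(outcome | unexposed) = 540/4320 = 0.125
Under exogeneity and monotonicity, PNS = p₁ − p₀.
PNS = 0.17427 − 0.125 = 0.049274

PNS ≈ 0.0493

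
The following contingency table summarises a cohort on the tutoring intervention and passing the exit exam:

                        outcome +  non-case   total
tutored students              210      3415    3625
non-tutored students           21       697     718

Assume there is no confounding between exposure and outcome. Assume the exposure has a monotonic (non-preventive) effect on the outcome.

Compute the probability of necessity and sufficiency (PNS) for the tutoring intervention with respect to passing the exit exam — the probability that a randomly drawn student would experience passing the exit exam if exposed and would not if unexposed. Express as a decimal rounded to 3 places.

p₁ = P(outcome | exposed) = 210/3625 = 0.057931
p₀ = P(outcome | unexposed) = 21/718 = 0.029248
Under exogeneity and monotonicity, PNS = p₁ − p₀.
PNS = 0.057931 − 0.029248 = 0.028683

PNS ≈ 0.029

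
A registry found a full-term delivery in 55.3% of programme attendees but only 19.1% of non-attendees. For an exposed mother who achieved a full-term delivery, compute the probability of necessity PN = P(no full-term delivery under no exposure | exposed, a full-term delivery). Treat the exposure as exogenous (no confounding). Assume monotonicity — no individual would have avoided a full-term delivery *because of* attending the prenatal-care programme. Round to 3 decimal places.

p₁ = 0.553, p₀ = 0.191.
Under exogeneity and monotonicity, PN = (p₁ − p₀) / p₁.
PN = (0.553 − 0.191) / 0.553 = 0.362 / 0.553 ≈ 0.6546

PN ≈ 0.655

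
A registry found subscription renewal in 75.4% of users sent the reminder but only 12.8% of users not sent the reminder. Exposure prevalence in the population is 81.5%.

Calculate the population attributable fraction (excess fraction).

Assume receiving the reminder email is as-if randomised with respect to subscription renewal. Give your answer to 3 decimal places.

PAF ≈ 0.799

p₁ = 0.754, p₀ = 0.128.
Overall risk P(Y=1) = π·p₁ + (1−π)·p₀ = 0.815×0.754 + 0.185×0.128 = 0.63819.
Under exogeneity, PAF = [P(Y=1) − p₀] / P(Y=1).
PAF = (0.63819 − 0.128) / 0.63819 ≈ 0.7994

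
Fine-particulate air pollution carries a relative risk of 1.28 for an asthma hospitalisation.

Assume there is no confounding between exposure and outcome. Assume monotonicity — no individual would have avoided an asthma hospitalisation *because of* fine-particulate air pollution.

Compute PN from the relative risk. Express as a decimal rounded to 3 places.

PN ≈ 0.219

Under exogeneity and monotonicity, PN = (RR − 1) / RR = 1 − 1/RR.
PN = (1.28 − 1) / 1.28 = 0.28 / 1.28 ≈ 0.2188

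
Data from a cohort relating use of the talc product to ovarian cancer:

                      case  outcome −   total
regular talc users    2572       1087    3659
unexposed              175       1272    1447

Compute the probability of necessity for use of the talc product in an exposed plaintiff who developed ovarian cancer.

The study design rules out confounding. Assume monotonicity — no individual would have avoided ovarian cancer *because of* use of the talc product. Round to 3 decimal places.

p₁ = P(outcome | exposed) = 2572/3659 = 0.70292
p₀ = P(outcome | unexposed) = 175/1447 = 0.12094
Under exogeneity and monotonicity, PN = (p₁ − p₀) / p₁.
PN = (0.70292 − 0.12094) / 0.70292 = 0.58198 / 0.70292 ≈ 0.8279

PN ≈ 0.828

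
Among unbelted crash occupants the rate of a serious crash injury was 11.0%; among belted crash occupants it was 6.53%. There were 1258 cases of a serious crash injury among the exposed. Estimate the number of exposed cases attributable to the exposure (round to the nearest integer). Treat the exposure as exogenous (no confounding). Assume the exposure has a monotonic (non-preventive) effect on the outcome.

about 511 cases

p₁ = 0.11, p₀ = 0.0653.
PN = (p₁ − p₀)/p₁ = (0.11 − 0.0653) / 0.11 ≈ 0.40636.
Attributable cases ≈ PN × (exposed cases) = 0.40636 × 1258 ≈ 511.21.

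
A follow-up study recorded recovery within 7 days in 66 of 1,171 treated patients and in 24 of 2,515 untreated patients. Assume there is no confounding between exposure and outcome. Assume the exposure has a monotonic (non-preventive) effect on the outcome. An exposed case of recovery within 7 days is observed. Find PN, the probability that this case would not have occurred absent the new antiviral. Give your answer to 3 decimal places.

p₁ = P(outcome | exposed) = 66/1171 = 0.056362
p₀ = P(outcome | unexposed) = 24/2515 = 0.0095427
Under exogeneity and monotonicity, PN = (p₁ − p₀) / p₁.
PN = (0.056362 − 0.0095427) / 0.056362 = 0.046819 / 0.056362 ≈ 0.8307

PN ≈ 0.831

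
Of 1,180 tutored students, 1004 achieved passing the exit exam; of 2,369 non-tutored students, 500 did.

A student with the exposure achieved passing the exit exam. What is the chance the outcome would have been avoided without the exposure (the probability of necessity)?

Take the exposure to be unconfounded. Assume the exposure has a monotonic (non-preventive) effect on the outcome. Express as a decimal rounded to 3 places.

p₁ = P(outcome | exposed) = 1004/1180 = 0.85085
p₀ = P(outcome | unexposed) = 500/2369 = 0.21106
Under exogeneity and monotonicity, PN = (p₁ − p₀) / p₁.
PN = (0.85085 − 0.21106) / 0.85085 = 0.63979 / 0.85085 ≈ 0.7519

PN ≈ 0.752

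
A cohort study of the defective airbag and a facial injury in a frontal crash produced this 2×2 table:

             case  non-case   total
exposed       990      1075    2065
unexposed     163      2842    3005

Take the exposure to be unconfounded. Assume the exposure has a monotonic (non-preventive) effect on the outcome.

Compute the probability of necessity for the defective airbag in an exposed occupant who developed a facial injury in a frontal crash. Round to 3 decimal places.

p₁ = P(outcome | exposed) = 990/2065 = 0.47942
p₀ = P(outcome | unexposed) = 163/3005 = 0.054243
Under exogeneity and monotonicity, PN = (p₁ − p₀)/p₁.
PN = (0.47942 − 0.054243) / 0.47942 ≈ 0.8869

PN ≈ 0.887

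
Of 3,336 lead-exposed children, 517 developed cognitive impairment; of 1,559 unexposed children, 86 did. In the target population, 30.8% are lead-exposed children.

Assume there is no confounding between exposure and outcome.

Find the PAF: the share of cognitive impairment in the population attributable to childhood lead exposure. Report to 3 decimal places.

PAF ≈ 0.358

p₁ = P(outcome | exposed) = 517/3336 = 0.15498
p₀ = P(outcome | unexposed) = 86/1559 = 0.055164
Overall risk P(Y=1) = π·p₁ + (1−π)·p₀ = 0.308×0.15498 + 0.692×0.055164 = 0.085906.
Under exogeneity, PAF = [P(Y=1) − p₀] / P(Y=1).
PAF = (0.085906 − 0.055164) / 0.085906 ≈ 0.3579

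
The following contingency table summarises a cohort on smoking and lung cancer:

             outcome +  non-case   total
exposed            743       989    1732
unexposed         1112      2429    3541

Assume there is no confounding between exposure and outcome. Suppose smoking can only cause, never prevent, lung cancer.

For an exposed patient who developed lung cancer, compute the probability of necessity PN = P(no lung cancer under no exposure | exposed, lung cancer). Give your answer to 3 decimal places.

p₁ = P(outcome | exposed) = 743/1732 = 0.42898
p₀ = P(outcome | unexposed) = 1112/3541 = 0.31404
Under exogeneity and monotonicity, PN = (p₁ − p₀) / p₁.
PN = (0.42898 − 0.31404) / 0.42898 = 0.11495 / 0.42898 ≈ 0.2680

PN ≈ 0.268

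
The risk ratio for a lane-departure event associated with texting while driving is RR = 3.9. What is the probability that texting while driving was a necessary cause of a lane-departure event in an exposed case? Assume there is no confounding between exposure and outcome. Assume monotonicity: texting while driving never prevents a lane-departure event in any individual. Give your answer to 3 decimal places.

Under exogeneity and monotonicity, PN = (RR − 1) / RR = 1 − 1/RR.
PN = (3.9 − 1) / 3.9 = 2.9 / 3.9 ≈ 0.7436

PN ≈ 0.744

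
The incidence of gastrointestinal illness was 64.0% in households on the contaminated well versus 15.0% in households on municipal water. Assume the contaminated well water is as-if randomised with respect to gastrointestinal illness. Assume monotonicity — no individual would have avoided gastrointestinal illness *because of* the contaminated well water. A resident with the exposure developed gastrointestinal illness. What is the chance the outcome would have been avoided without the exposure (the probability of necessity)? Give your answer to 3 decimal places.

PN ≈ 0.766

p₁ = 0.64, p₀ = 0.15.
Under exogeneity and monotonicity, PN = (p₁ − p₀) / p₁.
PN = (0.64 − 0.15) / 0.64 = 0.49 / 0.64 ≈ 0.7656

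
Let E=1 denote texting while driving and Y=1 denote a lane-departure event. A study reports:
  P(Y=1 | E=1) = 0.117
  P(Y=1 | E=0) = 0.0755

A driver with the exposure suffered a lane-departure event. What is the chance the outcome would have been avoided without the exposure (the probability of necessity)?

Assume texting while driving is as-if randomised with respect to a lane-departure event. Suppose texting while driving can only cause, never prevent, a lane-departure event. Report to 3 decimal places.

PN ≈ 0.355

Let p₁ = 0.117, p₀ = 0.0755.
Under exogeneity and monotonicity, PN = (p₁ − p₀) / p₁.
PN = (0.117 − 0.0755) / 0.117 = 0.0415 / 0.117 ≈ 0.3547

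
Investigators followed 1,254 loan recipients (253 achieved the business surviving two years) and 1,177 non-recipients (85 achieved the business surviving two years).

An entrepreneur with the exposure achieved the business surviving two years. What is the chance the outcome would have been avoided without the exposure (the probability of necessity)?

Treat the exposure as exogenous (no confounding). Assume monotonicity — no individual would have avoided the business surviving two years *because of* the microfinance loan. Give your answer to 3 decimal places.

p₁ = P(outcome | exposed) = 253/1254 = 0.20175
p₀ = P(outcome | unexposed) = 85/1177 = 0.072218
Under exogeneity and monotonicity, PN = (p₁ − p₀) / p₁.
PN = (0.20175 − 0.072218) / 0.20175 = 0.12954 / 0.20175 ≈ 0.6421

PN ≈ 0.642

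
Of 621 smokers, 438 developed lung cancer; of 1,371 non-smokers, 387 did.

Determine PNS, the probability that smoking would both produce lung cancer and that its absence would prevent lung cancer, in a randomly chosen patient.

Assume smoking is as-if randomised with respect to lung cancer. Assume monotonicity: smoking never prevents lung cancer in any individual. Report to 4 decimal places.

p₁ = P(outcome | exposed) = 438/621 = 0.70531
p₀ = P(outcome | unexposed) = 387/1371 = 0.28228
Under exogeneity and monotonicity, PNS = p₁ − p₀.
PNS = 0.70531 − 0.28228 = 0.42304

PNS ≈ 0.4230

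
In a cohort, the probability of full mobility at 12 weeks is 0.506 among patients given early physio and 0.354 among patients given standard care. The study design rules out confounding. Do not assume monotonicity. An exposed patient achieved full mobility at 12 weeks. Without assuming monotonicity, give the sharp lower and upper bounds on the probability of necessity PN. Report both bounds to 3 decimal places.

Let p₁ = 0.506, p₀ = 0.354.
Under exogeneity alone the bounds on PN are max{0,(p₁−p₀)/p₁} ≤ PN ≤ min{1,(1−p₀)/p₁}.
  lower = (p₁ − p₀)/p₁ = 0.152 / 0.506 ≈ 0.3004
  upper = min{1, (1 − p₀)/p₁} = 0.646 / 0.506 ≈ 1.2767 → capped at 1

0.300 ≤ PN ≤ 1.000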